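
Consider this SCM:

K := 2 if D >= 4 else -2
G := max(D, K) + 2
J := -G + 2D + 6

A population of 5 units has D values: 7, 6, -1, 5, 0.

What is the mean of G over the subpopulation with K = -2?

1.5

Conditioning on K=-2 selects the 2 unit(s) with D ∈ {-1, 0}. Their G values: 1, 2. Mean = 1.5.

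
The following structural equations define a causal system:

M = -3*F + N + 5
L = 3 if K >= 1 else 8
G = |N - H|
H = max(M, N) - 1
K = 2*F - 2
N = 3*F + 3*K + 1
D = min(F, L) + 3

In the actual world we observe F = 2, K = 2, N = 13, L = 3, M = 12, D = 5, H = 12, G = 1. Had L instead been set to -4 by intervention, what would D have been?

-1

Under do(L=-4), the mechanism L = 3 if K >= 1 else 8 is discarded; L is fixed at -4.
D = min(F, L) + 3  [with F=2, L=-4]  = -1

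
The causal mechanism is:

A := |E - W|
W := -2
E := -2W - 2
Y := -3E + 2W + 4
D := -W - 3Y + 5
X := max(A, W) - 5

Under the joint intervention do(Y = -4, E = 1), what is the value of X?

-2

Setting Y = -4, E = 1 by intervention discards those variables' equations.
A = |E - W|  [with E=1, W=-2]  = 3
X = max(A, W) - 5  [with A=3, W=-2]  = -2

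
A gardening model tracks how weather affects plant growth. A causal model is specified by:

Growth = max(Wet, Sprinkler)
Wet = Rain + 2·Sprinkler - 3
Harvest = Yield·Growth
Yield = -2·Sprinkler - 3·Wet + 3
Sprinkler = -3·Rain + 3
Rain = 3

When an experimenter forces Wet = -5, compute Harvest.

The intervention breaks the incoming arrows to Wet: Wet = Rain + 2·Sprinkler - 3 no longer applies, and Wet = -5.
Sprinkler = -3·Rain + 3  [with Rain=3]  = -6
Growth = max(Wet, Sprinkler)  [with Wet=-5, Sprinkler=-6]  = -5
Yield = -2·Sprinkler - 3·Wet + 3  [with Sprinkler=-6, Wet=-5]  = 30
Harvest = Yield·Growth  [with Yield=30, Growth=-5]  = -150

-150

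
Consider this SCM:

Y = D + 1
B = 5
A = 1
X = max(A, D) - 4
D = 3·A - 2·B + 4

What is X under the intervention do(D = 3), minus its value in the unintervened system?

do(D=3) replaces the equation D = 3·A - 2·B + 4 with the constant D = 3.
X = max(A, D) - 4  [with A=1, D=3]  = -1
Without intervention: D = 3·A - 2·B + 4  [with A=1, B=5]  = -3; X = max(A, D) - 4  [with A=1, D=-3]  = -3.
Change = -1 − (-3) = 2.

2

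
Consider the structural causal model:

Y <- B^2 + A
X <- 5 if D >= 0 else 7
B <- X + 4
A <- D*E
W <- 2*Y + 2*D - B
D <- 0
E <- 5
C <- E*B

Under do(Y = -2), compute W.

Intervening sets Y = -2 and removes its equation (Y <- B^2 + A).
X = 5 if D >= 0 else 7  [with D=0]  = 5
B = X + 4  [with X=5]  = 9
W = 2*Y + 2*D - B  [with Y=-2, D=0, B=9]  = -13

-13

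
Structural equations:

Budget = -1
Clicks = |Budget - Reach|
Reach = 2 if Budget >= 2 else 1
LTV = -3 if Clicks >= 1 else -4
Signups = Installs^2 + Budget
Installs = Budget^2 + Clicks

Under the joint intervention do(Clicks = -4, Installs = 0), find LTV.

Setting Clicks = -4, Installs = 0 by intervention discards those variables' equations.
LTV = -3 if Clicks >= 1 else -4  [with Clicks=-4]  = -4

-4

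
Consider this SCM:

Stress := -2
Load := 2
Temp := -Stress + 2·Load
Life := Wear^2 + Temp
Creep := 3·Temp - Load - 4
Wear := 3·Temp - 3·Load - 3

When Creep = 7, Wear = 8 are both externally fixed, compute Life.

The joint intervention fixes Creep = 7, Wear = 8, removing each variable's own equation.
Temp = -Stress + 2·Load  [with Stress=-2, Load=2]  = 6
Life = Wear^2 + Temp  [with Wear=8, Temp=6]  = 70

70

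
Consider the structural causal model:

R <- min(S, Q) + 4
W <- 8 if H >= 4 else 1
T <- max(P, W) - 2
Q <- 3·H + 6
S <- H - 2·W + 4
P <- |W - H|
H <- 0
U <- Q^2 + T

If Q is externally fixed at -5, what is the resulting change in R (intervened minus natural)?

-7

Intervening sets Q = -5 and removes its equation (Q <- 3·H + 6).
W = 8 if H >= 4 else 1  [with H=0]  = 1
S = H - 2·W + 4  [with H=0, W=1]  = 2
R = min(S, Q) + 4  [with S=2, Q=-5]  = -1
Without intervention: W = 8 if H >= 4 else 1  [with H=0]  = 1; S = H - 2·W + 4  [with H=0, W=1]  = 2; Q = 3·H + 6  [with H=0]  = 6; R = min(S, Q) + 4  [with S=2, Q=6]  = 6.
Change = -1 − 6 = -7.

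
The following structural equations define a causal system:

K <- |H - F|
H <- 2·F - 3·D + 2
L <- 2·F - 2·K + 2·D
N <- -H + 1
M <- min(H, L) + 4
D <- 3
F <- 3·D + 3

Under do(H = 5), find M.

9

The intervention breaks the incoming arrows to H: H <- 2·F - 3·D + 2 no longer applies, and H = 5.
F = 3·D + 3  [with D=3]  = 12
K = |H - F|  [with H=5, F=12]  = 7
L = 2·F - 2·K + 2·D  [with F=12, K=7, D=3]  = 16
M = min(H, L) + 4  [with H=5, L=16]  = 9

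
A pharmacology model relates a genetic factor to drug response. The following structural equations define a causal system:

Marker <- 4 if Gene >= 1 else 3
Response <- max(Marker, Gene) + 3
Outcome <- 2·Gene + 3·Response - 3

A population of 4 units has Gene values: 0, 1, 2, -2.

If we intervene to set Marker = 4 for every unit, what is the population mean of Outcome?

Every unit gets Marker=4 under the intervention. Outcome values become 18, 20, 22, 14; E[Outcome|do(Marker=4)] = 18.5.

18.5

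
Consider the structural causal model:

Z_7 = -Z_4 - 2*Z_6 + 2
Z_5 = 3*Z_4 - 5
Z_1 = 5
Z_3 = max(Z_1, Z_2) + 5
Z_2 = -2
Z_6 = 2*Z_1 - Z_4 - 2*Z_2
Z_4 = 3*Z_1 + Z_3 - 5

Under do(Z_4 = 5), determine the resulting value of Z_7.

-21

The intervention breaks the incoming arrows to Z_4: Z_4 = 3*Z_1 + Z_3 - 5 no longer applies, and Z_4 = 5.
Z_6 = 2*Z_1 - Z_4 - 2*Z_2  [with Z_1=5, Z_4=5, Z_2=-2]  = 9
Z_7 = -Z_4 - 2*Z_6 + 2  [with Z_4=5, Z_6=9]  = -21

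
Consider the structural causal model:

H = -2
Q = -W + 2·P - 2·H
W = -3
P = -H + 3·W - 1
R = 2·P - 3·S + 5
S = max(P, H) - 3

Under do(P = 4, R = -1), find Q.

Setting P = 4, R = -1 by intervention discards those variables' equations.
Q = -W + 2·P - 2·H  [with W=-3, P=4, H=-2]  = 15

15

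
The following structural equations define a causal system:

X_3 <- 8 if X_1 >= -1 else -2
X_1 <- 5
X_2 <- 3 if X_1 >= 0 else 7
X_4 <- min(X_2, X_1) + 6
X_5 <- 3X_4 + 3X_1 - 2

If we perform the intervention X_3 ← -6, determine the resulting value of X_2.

Under do(X_3=-6), the mechanism X_3 <- 8 if X_1 >= -1 else -2 is discarded; X_3 is fixed at -6.
Since X_2 is not a descendant of the intervened variable, it is unaffected.
X_2 = 3 if X_1 >= 0 else 7  [with X_1=5]  = 3

3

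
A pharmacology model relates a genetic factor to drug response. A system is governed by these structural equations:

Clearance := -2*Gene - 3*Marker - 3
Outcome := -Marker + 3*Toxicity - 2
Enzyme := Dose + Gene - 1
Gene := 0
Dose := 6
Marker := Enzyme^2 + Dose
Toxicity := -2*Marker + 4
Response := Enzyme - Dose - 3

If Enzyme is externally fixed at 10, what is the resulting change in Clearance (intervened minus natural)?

The intervention breaks the incoming arrows to Enzyme: Enzyme := Dose + Gene - 1 no longer applies, and Enzyme = 10.
Marker = Enzyme^2 + Dose  [with Enzyme=10, Dose=6]  = 106
Clearance = -2*Gene - 3*Marker - 3  [with Gene=0, Marker=106]  = -321
Without intervention: Enzyme = Dose + Gene - 1  [with Dose=6, Gene=0]  = 5; Marker = Enzyme^2 + Dose  [with Enzyme=5, Dose=6]  = 31; Clearance = -2*Gene - 3*Marker - 3  [with Gene=0, Marker=31]  = -96.
Change = -321 − (-96) = -225.

-225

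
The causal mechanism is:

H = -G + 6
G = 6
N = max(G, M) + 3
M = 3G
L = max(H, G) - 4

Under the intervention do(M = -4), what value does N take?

The intervention breaks the incoming arrows to M: M = 3G no longer applies, and M = -4.
N = max(G, M) + 3  [with G=6, M=-4]  = 9

9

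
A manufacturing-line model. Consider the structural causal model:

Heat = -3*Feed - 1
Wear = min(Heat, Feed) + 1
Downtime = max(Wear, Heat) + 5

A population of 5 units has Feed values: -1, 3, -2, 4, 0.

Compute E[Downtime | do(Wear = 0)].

6.4

The intervention sets Wear=0 in all 5 units regardless of Feed. Recomputing Downtime per unit gives 7, 5, 10, 5, 5; average 6.4.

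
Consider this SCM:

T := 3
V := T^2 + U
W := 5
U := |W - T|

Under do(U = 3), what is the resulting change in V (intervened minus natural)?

The intervention breaks the incoming arrows to U: U := |W - T| no longer applies, and U = 3.
V = T^2 + U  [with T=3, U=3]  = 12
Without intervention: U = |W - T|  [with W=5, T=3]  = 2; V = T^2 + U  [with T=3, U=2]  = 11.
Change = 12 − 11 = 1.

1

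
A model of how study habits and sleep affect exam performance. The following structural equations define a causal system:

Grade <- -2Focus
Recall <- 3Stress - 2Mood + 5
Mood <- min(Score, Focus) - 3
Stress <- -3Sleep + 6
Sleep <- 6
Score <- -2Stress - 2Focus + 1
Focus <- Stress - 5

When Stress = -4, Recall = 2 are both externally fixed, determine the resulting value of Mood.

Setting Stress = -4, Recall = 2 by intervention discards those variables' equations.
Focus = Stress - 5  [with Stress=-4]  = -9
Score = -2Stress - 2Focus + 1  [with Stress=-4, Focus=-9]  = 27
Mood = min(Score, Focus) - 3  [with Score=27, Focus=-9]  = -12

-12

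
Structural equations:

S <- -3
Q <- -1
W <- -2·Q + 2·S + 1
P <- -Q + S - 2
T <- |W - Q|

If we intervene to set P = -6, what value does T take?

Intervening sets P = -6 and removes its equation (P <- -Q + S - 2).
No directed path runs from P to T, so T keeps its natural value.
W = -2·Q + 2·S + 1  [with Q=-1, S=-3]  = -3
T = |W - Q|  [with W=-3, Q=-1]  = 2

2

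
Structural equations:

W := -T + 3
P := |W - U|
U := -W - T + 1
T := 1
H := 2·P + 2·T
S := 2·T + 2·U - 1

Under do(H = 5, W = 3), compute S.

-5

The joint intervention fixes H = 5, W = 3, removing each variable's own equation.
U = -W - T + 1  [with W=3, T=1]  = -3
S = 2·T + 2·U - 1  [with T=1, U=-3]  = -5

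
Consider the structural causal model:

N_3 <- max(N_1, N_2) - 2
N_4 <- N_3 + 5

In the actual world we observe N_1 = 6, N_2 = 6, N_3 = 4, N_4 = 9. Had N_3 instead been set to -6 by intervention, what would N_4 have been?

The intervention breaks the incoming arrows to N_3: N_3 <- max(N_1, N_2) - 2 no longer applies, and N_3 = -6.
N_4 = N_3 + 5  [with N_3=-6]  = -1

-1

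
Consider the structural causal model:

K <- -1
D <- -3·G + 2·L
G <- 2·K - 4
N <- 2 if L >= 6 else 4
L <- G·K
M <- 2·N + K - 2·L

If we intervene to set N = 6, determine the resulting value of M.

-1

The intervention breaks the incoming arrows to N: N <- 2 if L >= 6 else 4 no longer applies, and N = 6.
G = 2·K - 4  [with K=-1]  = -6
L = G·K  [with G=-6, K=-1]  = 6
M = 2·N + K - 2·L  [with N=6, K=-1, L=6]  = -1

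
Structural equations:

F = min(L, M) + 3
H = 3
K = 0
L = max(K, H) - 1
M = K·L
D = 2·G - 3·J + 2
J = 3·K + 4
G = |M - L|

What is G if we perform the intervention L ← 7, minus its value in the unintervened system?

The intervention breaks the incoming arrows to L: L = max(K, H) - 1 no longer applies, and L = 7.
M = K·L  [with K=0, L=7]  = 0
G = |M - L|  [with M=0, L=7]  = 7
Without intervention: L = max(K, H) - 1  [with K=0, H=3]  = 2; M = K·L  [with K=0, L=2]  = 0; G = |M - L|  [with M=0, L=2]  = 2.
Change = 7 − 2 = 5.

5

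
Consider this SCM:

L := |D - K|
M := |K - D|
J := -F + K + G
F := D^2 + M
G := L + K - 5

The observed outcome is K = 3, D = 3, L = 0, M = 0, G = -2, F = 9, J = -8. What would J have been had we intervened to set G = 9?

3

Under do(G=9), the mechanism G := L + K - 5 is discarded; G is fixed at 9.
M = |K - D|  [with K=3, D=3]  = 0
F = D^2 + M  [with D=3, M=0]  = 9
J = -F + K + G  [with F=9, K=3, G=9]  = 3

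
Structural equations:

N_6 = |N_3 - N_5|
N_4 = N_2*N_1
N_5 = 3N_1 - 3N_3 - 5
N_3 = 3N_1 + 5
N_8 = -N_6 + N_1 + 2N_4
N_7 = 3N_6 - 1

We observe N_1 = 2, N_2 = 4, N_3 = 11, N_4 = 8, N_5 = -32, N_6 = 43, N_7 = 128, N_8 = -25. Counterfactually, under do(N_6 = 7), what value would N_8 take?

11

Intervening sets N_6 = 7 and removes its equation (N_6 = |N_3 - N_5|).
N_4 = N_2*N_1  [with N_2=4, N_1=2]  = 8
N_8 = -N_6 + N_1 + 2N_4  [with N_6=7, N_1=2, N_4=8]  = 11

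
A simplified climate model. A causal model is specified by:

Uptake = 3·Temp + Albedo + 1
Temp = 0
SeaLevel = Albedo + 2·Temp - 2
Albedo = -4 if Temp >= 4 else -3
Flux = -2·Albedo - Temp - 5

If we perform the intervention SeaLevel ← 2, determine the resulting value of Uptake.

-2

do(SeaLevel=2) replaces the equation SeaLevel = Albedo + 2·Temp - 2 with the constant SeaLevel = 2.
Uptake is not downstream of the intervention, so its value is determined by the original equations.
Albedo = -4 if Temp >= 4 else -3  [with Temp=0]  = -3
Uptake = 3·Temp + Albedo + 1  [with Temp=0, Albedo=-3]  = -2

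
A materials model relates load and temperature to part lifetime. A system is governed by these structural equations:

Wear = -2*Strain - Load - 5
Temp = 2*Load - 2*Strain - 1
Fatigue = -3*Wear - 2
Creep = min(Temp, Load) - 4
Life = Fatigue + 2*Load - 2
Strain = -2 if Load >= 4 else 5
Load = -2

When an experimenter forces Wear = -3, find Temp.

-15

do(Wear=-3) replaces the equation Wear = -2*Strain - Load - 5 with the constant Wear = -3.
Temp is not downstream of the intervention, so its value is determined by the original equations.
Strain = -2 if Load >= 4 else 5  [with Load=-2]  = 5
Temp = 2*Load - 2*Strain - 1  [with Load=-2, Strain=5]  = -15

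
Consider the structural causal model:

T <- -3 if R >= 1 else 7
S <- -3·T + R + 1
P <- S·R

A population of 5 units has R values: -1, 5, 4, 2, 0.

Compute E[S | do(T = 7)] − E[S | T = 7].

2.5

The intervention sets T=7 in all 5 units regardless of R. Recomputing S per unit gives -21, -15, -16, -18, -20; average -18.
E[S|T=7] averages over only the 2 units with T=7 (R = -1, 0): S = -21, -20, mean -20.5.
Difference = -18 − (-20.5) = 2.5.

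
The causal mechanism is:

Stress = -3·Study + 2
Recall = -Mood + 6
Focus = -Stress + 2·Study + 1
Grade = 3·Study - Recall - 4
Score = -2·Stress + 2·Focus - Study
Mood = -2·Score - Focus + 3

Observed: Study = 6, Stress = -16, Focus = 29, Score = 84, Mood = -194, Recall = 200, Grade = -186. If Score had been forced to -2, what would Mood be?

Intervening sets Score = -2 and removes its equation (Score = -2·Stress + 2·Focus - Study).
Stress = -3·Study + 2  [with Study=6]  = -16
Focus = -Stress + 2·Study + 1  [with Stress=-16, Study=6]  = 29
Mood = -2·Score - Focus + 3  [with Score=-2, Focus=29]  = -22

-22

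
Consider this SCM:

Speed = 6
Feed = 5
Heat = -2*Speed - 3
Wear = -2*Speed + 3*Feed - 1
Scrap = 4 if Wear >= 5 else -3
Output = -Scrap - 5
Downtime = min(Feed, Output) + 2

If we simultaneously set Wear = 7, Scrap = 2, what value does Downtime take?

-5

Under do(Wear = 7, Scrap = 2), each intervened variable's structural equation is replaced by its fixed value.
Output = -Scrap - 5  [with Scrap=2]  = -7
Downtime = min(Feed, Output) + 2  [with Feed=5, Output=-7]  = -5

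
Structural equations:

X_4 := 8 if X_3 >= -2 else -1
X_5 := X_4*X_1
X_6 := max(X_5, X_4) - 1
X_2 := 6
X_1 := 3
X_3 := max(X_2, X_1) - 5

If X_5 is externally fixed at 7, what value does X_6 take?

7

The intervention breaks the incoming arrows to X_5: X_5 := X_4*X_1 no longer applies, and X_5 = 7.
X_3 = max(X_2, X_1) - 5  [with X_2=6, X_1=3]  = 1
X_4 = 8 if X_3 >= -2 else -1  [with X_3=1]  = 8
X_6 = max(X_5, X_4) - 1  [with X_5=7, X_4=8]  = 7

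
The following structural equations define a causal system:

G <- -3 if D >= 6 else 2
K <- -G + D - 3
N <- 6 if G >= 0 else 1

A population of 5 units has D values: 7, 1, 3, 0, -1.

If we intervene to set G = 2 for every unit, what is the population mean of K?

-3

Every unit gets G=2 under the intervention. K values become 2, -4, -2, -5, -6; E[K|do(G=2)] = -3.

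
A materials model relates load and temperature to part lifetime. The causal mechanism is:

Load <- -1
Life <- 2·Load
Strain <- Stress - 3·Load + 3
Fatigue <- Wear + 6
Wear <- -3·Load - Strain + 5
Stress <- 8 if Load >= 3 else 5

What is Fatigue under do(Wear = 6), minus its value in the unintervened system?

9

Intervening sets Wear = 6 and removes its equation (Wear <- -3·Load - Strain + 5).
Fatigue = Wear + 6  [with Wear=6]  = 12
Without intervention: Stress = 8 if Load >= 3 else 5  [with Load=-1]  = 5; Strain = Stress - 3·Load + 3  [with Stress=5, Load=-1]  = 11; Wear = -3·Load - Strain + 5  [with Load=-1, Strain=11]  = -3; Fatigue = Wear + 6  [with Wear=-3]  = 3.
Change = 12 − 3 = 9.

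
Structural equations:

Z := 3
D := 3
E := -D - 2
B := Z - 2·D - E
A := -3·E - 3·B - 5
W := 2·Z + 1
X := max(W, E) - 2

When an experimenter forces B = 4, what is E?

Under do(B=4), the mechanism B := Z - 2·D - E is discarded; B is fixed at 4.
Since E is not a descendant of the intervened variable, it is unaffected.
E = -D - 2  [with D=3]  = -5

-5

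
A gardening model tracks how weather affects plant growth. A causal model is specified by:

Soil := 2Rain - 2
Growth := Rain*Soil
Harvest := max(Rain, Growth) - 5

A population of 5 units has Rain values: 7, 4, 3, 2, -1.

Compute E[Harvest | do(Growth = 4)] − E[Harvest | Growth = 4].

0.6

Under do(Growth=4), Growth's equation is replaced by Growth=4 for every unit. Per-unit Harvest: 2, -1, -1, -1, -1. Mean = -0.4.
Conditioning on Growth=4 selects the 2 unit(s) with Rain ∈ {2, -1}. Their Harvest values: -1, -1. Mean = -1.
Difference = -0.4 − (-1) = 0.6.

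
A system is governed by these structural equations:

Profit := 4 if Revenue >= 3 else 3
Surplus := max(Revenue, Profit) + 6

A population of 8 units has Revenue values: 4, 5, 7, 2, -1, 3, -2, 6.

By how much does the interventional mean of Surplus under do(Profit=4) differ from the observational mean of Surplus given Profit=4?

Under do(Profit=4), Profit's equation is replaced by Profit=4 for every unit. Per-unit Surplus: 10, 11, 13, 10, 10, 10, 10, 12. Mean = 10.75.
E[Surplus|Profit=4] averages over only the 5 units with Profit=4 (Revenue = 4, 5, 7, 3, 6): Surplus = 10, 11, 13, 10, 12, mean 11.2.
Difference = 10.75 − 11.2 = -0.45.

-0.45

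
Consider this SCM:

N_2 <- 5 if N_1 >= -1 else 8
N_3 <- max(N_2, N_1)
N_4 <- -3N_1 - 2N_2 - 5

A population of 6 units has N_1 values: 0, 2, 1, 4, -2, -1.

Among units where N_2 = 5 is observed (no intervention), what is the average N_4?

-18.6

E[N_4|N_2=5] averages over only the 5 units with N_2=5 (N_1 = 0, 2, 1, 4, -1): N_4 = -15, -21, -18, -27, -12, mean -18.6.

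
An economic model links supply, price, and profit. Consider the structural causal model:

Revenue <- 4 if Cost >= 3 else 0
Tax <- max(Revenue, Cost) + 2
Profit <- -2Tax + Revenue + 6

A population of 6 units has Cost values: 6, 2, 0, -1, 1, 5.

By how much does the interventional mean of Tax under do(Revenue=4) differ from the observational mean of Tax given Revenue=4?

Every unit gets Revenue=4 under the intervention. Tax values become 8, 6, 6, 6, 6, 7; E[Tax|do(Revenue=4)] = 6.5.
Conditioning on Revenue=4 selects the 2 unit(s) with Cost ∈ {6, 5}. Their Tax values: 8, 7. Mean = 7.5.
Difference = 6.5 − 7.5 = -1.

-1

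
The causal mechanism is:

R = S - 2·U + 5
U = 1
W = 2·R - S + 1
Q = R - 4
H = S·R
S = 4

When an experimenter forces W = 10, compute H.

28

do(W=10) replaces the equation W = 2·R - S + 1 with the constant W = 10.
No directed path runs from W to H, so H keeps its natural value.
R = S - 2·U + 5  [with S=4, U=1]  = 7
H = S·R  [with S=4, R=7]  = 28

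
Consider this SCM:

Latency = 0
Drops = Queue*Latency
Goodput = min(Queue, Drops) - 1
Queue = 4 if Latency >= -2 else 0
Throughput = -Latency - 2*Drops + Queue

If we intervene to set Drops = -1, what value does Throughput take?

6

The intervention breaks the incoming arrows to Drops: Drops = Queue*Latency no longer applies, and Drops = -1.
Queue = 4 if Latency >= -2 else 0  [with Latency=0]  = 4
Throughput = -Latency - 2*Drops + Queue  [with Latency=0, Drops=-1, Queue=4]  = 6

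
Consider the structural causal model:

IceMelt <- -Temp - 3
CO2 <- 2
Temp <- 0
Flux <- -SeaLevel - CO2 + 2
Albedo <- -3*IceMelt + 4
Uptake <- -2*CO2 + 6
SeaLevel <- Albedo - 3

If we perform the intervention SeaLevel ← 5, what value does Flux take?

-5

The intervention breaks the incoming arrows to SeaLevel: SeaLevel <- Albedo - 3 no longer applies, and SeaLevel = 5.
Flux = -SeaLevel - CO2 + 2  [with SeaLevel=5, CO2=2]  = -5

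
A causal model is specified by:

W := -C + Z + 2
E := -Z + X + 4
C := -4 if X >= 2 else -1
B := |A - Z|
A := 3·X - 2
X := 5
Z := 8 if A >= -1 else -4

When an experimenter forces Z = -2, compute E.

11

do(Z=-2) replaces the equation Z := 8 if A >= -1 else -4 with the constant Z = -2.
E = -Z + X + 4  [with Z=-2, X=5]  = 11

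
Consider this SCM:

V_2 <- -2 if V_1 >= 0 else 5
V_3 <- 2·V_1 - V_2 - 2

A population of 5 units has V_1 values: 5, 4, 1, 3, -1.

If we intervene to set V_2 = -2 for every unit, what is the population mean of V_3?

4.8

Under do(V_2=-2), V_2's equation is replaced by V_2=-2 for every unit. Per-unit V_3: 10, 8, 2, 6, -2. Mean = 4.8.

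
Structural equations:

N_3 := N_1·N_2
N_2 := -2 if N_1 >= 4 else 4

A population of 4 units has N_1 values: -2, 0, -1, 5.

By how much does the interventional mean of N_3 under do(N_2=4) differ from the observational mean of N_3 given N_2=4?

Under do(N_2=4), N_2's equation is replaced by N_2=4 for every unit. Per-unit N_3: -8, 0, -4, 20. Mean = 2.
E[N_3|N_2=4] averages over only the 3 units with N_2=4 (N_1 = -2, 0, -1): N_3 = -8, 0, -4, mean -4.
Difference = 2 − (-4) = 6.

6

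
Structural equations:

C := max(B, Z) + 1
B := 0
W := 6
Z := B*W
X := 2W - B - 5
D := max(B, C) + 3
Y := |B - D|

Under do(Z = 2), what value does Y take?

6

The intervention breaks the incoming arrows to Z: Z := B*W no longer applies, and Z = 2.
C = max(B, Z) + 1  [with B=0, Z=2]  = 3
D = max(B, C) + 3  [with B=0, C=3]  = 6
Y = |B - D|  [with B=0, D=6]  = 6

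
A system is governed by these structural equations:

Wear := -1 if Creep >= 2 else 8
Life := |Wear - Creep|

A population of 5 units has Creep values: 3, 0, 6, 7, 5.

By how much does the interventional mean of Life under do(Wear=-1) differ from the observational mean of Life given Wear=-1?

-1.05

The intervention sets Wear=-1 in all 5 units regardless of Creep. Recomputing Life per unit gives 4, 1, 7, 8, 6; average 5.2.
Observing Wear=-1 restricts to units where Wear's equation naturally yields -1: Creep ∈ {3, 6, 7, 5}. In that subpopulation Life = 4, 7, 8, 6, mean 6.25.
Difference = 5.2 − 6.25 = -1.05.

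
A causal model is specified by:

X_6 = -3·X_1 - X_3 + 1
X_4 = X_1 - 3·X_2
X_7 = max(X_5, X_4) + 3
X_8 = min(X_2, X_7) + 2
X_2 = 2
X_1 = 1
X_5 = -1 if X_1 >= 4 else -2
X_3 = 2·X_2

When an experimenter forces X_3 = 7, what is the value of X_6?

-9

The intervention breaks the incoming arrows to X_3: X_3 = 2·X_2 no longer applies, and X_3 = 7.
X_6 = -3·X_1 - X_3 + 1  [with X_1=1, X_3=7]  = -9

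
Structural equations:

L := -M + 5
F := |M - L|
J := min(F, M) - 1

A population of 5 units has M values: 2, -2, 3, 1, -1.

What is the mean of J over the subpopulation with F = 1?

0

Conditioning on F=1 selects the 2 unit(s) with M ∈ {2, 3}. Their J values: 0, 0. Mean = 0.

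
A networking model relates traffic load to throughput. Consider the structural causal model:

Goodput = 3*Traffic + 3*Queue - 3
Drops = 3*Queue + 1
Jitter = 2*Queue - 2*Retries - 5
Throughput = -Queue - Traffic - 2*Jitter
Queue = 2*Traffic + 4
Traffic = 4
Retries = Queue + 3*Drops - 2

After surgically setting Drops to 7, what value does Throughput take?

The intervention breaks the incoming arrows to Drops: Drops = 3*Queue + 1 no longer applies, and Drops = 7.
Queue = 2*Traffic + 4  [with Traffic=4]  = 12
Retries = Queue + 3*Drops - 2  [with Queue=12, Drops=7]  = 31
Jitter = 2*Queue - 2*Retries - 5  [with Queue=12, Retries=31]  = -43
Throughput = -Queue - Traffic - 2*Jitter  [with Queue=12, Traffic=4, Jitter=-43]  = 70

70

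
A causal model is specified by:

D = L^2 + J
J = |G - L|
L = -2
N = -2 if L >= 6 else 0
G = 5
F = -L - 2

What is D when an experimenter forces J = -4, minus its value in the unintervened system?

The intervention breaks the incoming arrows to J: J = |G - L| no longer applies, and J = -4.
D = L^2 + J  [with L=-2, J=-4]  = 0
Without intervention: J = |G - L|  [with G=5, L=-2]  = 7; D = L^2 + J  [with L=-2, J=7]  = 11.
Change = 0 − 11 = -11.

-11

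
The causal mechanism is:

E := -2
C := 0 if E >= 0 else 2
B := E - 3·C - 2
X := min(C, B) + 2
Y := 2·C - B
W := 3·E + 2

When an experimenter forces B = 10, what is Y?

-6

do(B=10) replaces the equation B := E - 3·C - 2 with the constant B = 10.
C = 0 if E >= 0 else 2  [with E=-2]  = 2
Y = 2·C - B  [with C=2, B=10]  = -6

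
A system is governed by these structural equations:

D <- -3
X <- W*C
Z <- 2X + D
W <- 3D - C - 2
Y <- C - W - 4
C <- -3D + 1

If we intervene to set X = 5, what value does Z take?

Under do(X=5), the mechanism X <- W*C is discarded; X is fixed at 5.
Z = 2X + D  [with X=5, D=-3]  = 7

7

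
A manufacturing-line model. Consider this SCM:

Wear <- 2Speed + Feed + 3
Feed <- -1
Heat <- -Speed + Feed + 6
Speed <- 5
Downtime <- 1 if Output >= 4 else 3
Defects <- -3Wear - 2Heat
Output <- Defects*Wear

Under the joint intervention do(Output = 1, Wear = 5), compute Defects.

-15

Setting Output = 1, Wear = 5 by intervention discards those variables' equations.
Heat = -Speed + Feed + 6  [with Speed=5, Feed=-1]  = 0
Defects = -3Wear - 2Heat  [with Wear=5, Heat=0]  = -15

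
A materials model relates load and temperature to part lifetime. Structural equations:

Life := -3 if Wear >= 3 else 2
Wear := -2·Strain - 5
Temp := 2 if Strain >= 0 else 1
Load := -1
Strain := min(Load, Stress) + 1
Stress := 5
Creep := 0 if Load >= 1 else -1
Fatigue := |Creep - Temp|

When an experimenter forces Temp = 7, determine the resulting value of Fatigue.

8

The intervention breaks the incoming arrows to Temp: Temp := 2 if Strain >= 0 else 1 no longer applies, and Temp = 7.
Creep = 0 if Load >= 1 else -1  [with Load=-1]  = -1
Fatigue = |Creep - Temp|  [with Creep=-1, Temp=7]  = 8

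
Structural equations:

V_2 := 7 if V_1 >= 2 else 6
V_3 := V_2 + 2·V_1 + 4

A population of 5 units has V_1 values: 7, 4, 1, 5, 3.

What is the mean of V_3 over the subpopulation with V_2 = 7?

Observing V_2=7 restricts to units where V_2's equation naturally yields 7: V_1 ∈ {7, 4, 5, 3}. In that subpopulation V_3 = 25, 19, 21, 17, mean 20.5.

20.5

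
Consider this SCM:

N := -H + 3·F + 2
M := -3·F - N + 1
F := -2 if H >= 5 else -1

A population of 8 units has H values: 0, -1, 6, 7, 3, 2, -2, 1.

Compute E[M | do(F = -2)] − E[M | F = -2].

The intervention sets F=-2 in all 8 units regardless of H. Recomputing M per unit gives 11, 10, 17, 18, 14, 13, 9, 12; average 13.
E[M|F=-2] averages over only the 2 units with F=-2 (H = 6, 7): M = 17, 18, mean 17.5.
Difference = 13 − 17.5 = -4.5.

-4.5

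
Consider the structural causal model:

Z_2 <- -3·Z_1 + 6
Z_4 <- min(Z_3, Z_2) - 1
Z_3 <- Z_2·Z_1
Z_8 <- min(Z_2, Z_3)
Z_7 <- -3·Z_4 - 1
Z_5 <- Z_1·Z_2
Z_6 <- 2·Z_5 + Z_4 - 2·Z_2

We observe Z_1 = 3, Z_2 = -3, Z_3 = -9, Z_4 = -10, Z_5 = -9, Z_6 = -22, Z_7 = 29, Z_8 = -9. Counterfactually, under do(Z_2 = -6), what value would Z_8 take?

-18

do(Z_2=-6) replaces the equation Z_2 <- -3·Z_1 + 6 with the constant Z_2 = -6.
Z_3 = Z_2·Z_1  [with Z_2=-6, Z_1=3]  = -18
Z_8 = min(Z_2, Z_3)  [with Z_2=-6, Z_3=-18]  = -18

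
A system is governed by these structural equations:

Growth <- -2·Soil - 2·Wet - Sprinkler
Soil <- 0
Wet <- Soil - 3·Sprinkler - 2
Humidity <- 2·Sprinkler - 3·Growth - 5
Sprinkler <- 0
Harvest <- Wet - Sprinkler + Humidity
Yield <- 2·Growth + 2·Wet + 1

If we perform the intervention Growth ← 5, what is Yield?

7

Under do(Growth=5), the mechanism Growth <- -2·Soil - 2·Wet - Sprinkler is discarded; Growth is fixed at 5.
Wet = Soil - 3·Sprinkler - 2  [with Soil=0, Sprinkler=0]  = -2
Yield = 2·Growth + 2·Wet + 1  [with Growth=5, Wet=-2]  = 7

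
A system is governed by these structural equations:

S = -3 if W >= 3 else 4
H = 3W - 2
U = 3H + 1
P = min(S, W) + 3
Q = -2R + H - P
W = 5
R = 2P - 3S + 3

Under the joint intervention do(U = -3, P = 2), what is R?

Under do(U = -3, P = 2), each intervened variable's structural equation is replaced by its fixed value.
S = -3 if W >= 3 else 4  [with W=5]  = -3
R = 2P - 3S + 3  [with P=2, S=-3]  = 16

16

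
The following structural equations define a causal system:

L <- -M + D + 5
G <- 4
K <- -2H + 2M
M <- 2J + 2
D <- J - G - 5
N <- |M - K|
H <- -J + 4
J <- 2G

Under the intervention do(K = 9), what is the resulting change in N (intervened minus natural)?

Intervening sets K = 9 and removes its equation (K <- -2H + 2M).
J = 2G  [with G=4]  = 8
M = 2J + 2  [with J=8]  = 18
N = |M - K|  [with M=18, K=9]  = 9
Without intervention: J = 2G  [with G=4]  = 8; H = -J + 4  [with J=8]  = -4; M = 2J + 2  [with J=8]  = 18; K = -2H + 2M  [with H=-4, M=18]  = 44; N = |M - K|  [with M=18, K=44]  = 26.
Change = 9 − 26 = -17.

-17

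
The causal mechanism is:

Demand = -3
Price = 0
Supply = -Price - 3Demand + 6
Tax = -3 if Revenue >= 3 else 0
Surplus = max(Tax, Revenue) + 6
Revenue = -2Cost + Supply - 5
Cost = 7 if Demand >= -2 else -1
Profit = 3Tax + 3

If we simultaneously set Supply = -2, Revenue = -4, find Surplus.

The joint intervention fixes Supply = -2, Revenue = -4, removing each variable's own equation.
Tax = -3 if Revenue >= 3 else 0  [with Revenue=-4]  = 0
Surplus = max(Tax, Revenue) + 6  [with Tax=0, Revenue=-4]  = 6

6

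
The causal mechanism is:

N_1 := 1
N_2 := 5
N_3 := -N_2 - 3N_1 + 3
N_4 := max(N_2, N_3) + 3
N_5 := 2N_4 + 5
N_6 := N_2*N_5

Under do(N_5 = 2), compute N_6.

The intervention breaks the incoming arrows to N_5: N_5 := 2N_4 + 5 no longer applies, and N_5 = 2.
N_6 = N_2*N_5  [with N_2=5, N_5=2]  = 10

10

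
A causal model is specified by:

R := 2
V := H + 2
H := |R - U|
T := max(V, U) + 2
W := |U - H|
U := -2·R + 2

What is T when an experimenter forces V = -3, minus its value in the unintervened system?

Intervening sets V = -3 and removes its equation (V := H + 2).
U = -2·R + 2  [with R=2]  = -2
T = max(V, U) + 2  [with V=-3, U=-2]  = 0
Without intervention: U = -2·R + 2  [with R=2]  = -2; H = |R - U|  [with R=2, U=-2]  = 4; V = H + 2  [with H=4]  = 6; T = max(V, U) + 2  [with V=6, U=-2]  = 8.
Change = 0 − 8 = -8.

-8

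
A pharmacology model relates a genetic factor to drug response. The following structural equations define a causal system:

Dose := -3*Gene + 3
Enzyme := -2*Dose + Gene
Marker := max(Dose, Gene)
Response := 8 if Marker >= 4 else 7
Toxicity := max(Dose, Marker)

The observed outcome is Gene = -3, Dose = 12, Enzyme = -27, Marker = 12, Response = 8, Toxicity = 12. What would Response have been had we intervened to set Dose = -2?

do(Dose=-2) replaces the equation Dose := -3*Gene + 3 with the constant Dose = -2.
Marker = max(Dose, Gene)  [with Dose=-2, Gene=-3]  = -2
Response = 8 if Marker >= 4 else 7  [with Marker=-2]  = 7

7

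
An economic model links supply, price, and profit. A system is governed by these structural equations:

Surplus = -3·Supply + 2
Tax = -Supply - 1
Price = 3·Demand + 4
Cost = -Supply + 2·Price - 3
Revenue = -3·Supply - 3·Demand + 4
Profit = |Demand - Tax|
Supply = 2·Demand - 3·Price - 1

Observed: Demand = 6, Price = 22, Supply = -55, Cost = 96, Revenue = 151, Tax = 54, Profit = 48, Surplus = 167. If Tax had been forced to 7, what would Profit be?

Intervening sets Tax = 7 and removes its equation (Tax = -Supply - 1).
Profit = |Demand - Tax|  [with Demand=6, Tax=7]  = 1

1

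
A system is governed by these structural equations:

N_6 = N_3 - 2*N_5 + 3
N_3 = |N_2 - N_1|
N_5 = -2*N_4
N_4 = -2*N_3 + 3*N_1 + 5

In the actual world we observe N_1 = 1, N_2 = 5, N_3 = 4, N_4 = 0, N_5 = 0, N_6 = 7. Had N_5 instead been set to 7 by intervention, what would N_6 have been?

The intervention breaks the incoming arrows to N_5: N_5 = -2*N_4 no longer applies, and N_5 = 7.
N_3 = |N_2 - N_1|  [with N_2=5, N_1=1]  = 4
N_6 = N_3 - 2*N_5 + 3  [with N_3=4, N_5=7]  = -7

-7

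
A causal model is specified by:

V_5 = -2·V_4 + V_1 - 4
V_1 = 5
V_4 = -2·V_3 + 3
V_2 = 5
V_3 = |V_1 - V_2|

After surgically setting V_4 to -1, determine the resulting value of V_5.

Intervening sets V_4 = -1 and removes its equation (V_4 = -2·V_3 + 3).
V_5 = -2·V_4 + V_1 - 4  [with V_4=-1, V_1=5]  = 3

3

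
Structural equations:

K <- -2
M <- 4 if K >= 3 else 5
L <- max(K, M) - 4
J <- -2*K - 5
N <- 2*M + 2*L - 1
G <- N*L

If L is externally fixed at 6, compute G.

The intervention breaks the incoming arrows to L: L <- max(K, M) - 4 no longer applies, and L = 6.
M = 4 if K >= 3 else 5  [with K=-2]  = 5
N = 2*M + 2*L - 1  [with M=5, L=6]  = 21
G = N*L  [with N=21, L=6]  = 126

126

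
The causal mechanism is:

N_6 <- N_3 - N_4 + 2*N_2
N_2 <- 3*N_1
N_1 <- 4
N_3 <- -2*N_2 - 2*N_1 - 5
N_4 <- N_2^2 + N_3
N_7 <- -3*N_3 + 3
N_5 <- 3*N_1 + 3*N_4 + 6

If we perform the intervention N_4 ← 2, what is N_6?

-15

Under do(N_4=2), the mechanism N_4 <- N_2^2 + N_3 is discarded; N_4 is fixed at 2.
N_2 = 3*N_1  [with N_1=4]  = 12
N_3 = -2*N_2 - 2*N_1 - 5  [with N_2=12, N_1=4]  = -37
N_6 = N_3 - N_4 + 2*N_2  [with N_3=-37, N_4=2, N_2=12]  = -15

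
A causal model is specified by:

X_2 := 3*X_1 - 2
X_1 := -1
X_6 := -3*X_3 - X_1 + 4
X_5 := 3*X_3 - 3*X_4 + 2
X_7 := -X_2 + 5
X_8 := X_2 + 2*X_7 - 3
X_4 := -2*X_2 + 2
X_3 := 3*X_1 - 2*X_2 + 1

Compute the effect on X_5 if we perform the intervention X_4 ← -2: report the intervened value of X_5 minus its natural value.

42

Intervening sets X_4 = -2 and removes its equation (X_4 := -2*X_2 + 2).
X_2 = 3*X_1 - 2  [with X_1=-1]  = -5
X_3 = 3*X_1 - 2*X_2 + 1  [with X_1=-1, X_2=-5]  = 8
X_5 = 3*X_3 - 3*X_4 + 2  [with X_3=8, X_4=-2]  = 32
Without intervention: X_2 = 3*X_1 - 2  [with X_1=-1]  = -5; X_3 = 3*X_1 - 2*X_2 + 1  [with X_1=-1, X_2=-5]  = 8; X_4 = -2*X_2 + 2  [with X_2=-5]  = 12; X_5 = 3*X_3 - 3*X_4 + 2  [with X_3=8, X_4=12]  = -10.
Change = 32 − (-10) = 42.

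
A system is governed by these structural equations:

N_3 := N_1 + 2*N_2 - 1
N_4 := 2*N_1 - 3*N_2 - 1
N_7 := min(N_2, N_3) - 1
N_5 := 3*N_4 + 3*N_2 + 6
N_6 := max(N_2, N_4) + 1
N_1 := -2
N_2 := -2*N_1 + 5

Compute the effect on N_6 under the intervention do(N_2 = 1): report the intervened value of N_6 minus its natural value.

Under do(N_2=1), the mechanism N_2 := -2*N_1 + 5 is discarded; N_2 is fixed at 1.
N_4 = 2*N_1 - 3*N_2 - 1  [with N_1=-2, N_2=1]  = -8
N_6 = max(N_2, N_4) + 1  [with N_2=1, N_4=-8]  = 2
Without intervention: N_2 = -2*N_1 + 5  [with N_1=-2]  = 9; N_4 = 2*N_1 - 3*N_2 - 1  [with N_1=-2, N_2=9]  = -32; N_6 = max(N_2, N_4) + 1  [with N_2=9, N_4=-32]  = 10.
Change = 2 − 10 = -8.

-8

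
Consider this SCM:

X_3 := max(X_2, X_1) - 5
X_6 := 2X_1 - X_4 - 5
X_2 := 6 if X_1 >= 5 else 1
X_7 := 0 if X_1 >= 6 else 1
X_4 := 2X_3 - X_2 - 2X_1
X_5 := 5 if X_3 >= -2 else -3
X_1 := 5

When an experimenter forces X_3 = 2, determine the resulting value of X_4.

The intervention breaks the incoming arrows to X_3: X_3 := max(X_2, X_1) - 5 no longer applies, and X_3 = 2.
X_2 = 6 if X_1 >= 5 else 1  [with X_1=5]  = 6
X_4 = 2X_3 - X_2 - 2X_1  [with X_3=2, X_2=6, X_1=5]  = -12

-12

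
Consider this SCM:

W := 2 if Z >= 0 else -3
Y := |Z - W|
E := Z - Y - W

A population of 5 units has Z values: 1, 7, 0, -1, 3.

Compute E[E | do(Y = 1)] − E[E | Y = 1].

Under do(Y=1), Y's equation is replaced by Y=1 for every unit. Per-unit E: -2, 4, -3, 1, 0. Mean = 0.
Observing Y=1 restricts to units where Y's equation naturally yields 1: Z ∈ {1, 3}. In that subpopulation E = -2, 0, mean -1.
Difference = 0 − (-1) = 1.

1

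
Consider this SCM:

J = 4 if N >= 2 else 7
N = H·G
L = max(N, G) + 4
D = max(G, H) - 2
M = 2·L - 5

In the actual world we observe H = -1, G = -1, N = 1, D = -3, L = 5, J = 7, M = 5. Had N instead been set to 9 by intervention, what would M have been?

The intervention breaks the incoming arrows to N: N = H·G no longer applies, and N = 9.
L = max(N, G) + 4  [with N=9, G=-1]  = 13
M = 2·L - 5  [with L=13]  = 21

21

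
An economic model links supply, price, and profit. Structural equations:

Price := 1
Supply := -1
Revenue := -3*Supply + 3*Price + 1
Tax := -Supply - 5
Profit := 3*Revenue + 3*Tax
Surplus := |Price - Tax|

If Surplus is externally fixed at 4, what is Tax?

-4

do(Surplus=4) replaces the equation Surplus := |Price - Tax| with the constant Surplus = 4.
No directed path runs from Surplus to Tax, so Tax keeps its natural value.
Tax = -Supply - 5  [with Supply=-1]  = -4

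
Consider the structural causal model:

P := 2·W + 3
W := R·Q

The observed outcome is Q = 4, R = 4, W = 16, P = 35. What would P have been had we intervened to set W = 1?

The intervention breaks the incoming arrows to W: W := R·Q no longer applies, and W = 1.
P = 2·W + 3  [with W=1]  = 5

5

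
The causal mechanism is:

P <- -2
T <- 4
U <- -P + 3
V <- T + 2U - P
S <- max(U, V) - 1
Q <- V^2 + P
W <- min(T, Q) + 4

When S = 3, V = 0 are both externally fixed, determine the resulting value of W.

Setting S = 3, V = 0 by intervention discards those variables' equations.
Q = V^2 + P  [with V=0, P=-2]  = -2
W = min(T, Q) + 4  [with T=4, Q=-2]  = 2

2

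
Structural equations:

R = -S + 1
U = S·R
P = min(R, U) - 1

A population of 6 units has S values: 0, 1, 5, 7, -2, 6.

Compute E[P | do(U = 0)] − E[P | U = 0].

do(U=0) breaks U's dependence on S. With U=0 fixed, P across the units is -1, -1, -5, -7, -1, -6, mean -3.5.
Conditioning on U=0 selects the 2 unit(s) with S ∈ {0, 1}. Their P values: -1, -1. Mean = -1.
Difference = -3.5 − (-1) = -2.5.

-2.5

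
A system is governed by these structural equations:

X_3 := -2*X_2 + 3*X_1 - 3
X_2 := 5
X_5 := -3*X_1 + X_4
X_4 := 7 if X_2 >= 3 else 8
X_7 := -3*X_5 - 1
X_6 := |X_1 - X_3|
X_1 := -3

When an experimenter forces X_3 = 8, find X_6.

The intervention breaks the incoming arrows to X_3: X_3 := -2*X_2 + 3*X_1 - 3 no longer applies, and X_3 = 8.
X_6 = |X_1 - X_3|  [with X_1=-3, X_3=8]  = 11

11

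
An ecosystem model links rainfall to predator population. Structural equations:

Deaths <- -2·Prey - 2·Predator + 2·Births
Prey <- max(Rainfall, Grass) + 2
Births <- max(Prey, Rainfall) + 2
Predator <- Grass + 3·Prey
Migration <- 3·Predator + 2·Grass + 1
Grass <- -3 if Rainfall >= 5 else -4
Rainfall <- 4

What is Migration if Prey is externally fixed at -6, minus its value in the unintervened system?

The intervention breaks the incoming arrows to Prey: Prey <- max(Rainfall, Grass) + 2 no longer applies, and Prey = -6.
Grass = -3 if Rainfall >= 5 else -4  [with Rainfall=4]  = -4
Predator = Grass + 3·Prey  [with Grass=-4, Prey=-6]  = -22
Migration = 3·Predator + 2·Grass + 1  [with Predator=-22, Grass=-4]  = -73
Without intervention: Grass = -3 if Rainfall >= 5 else -4  [with Rainfall=4]  = -4; Prey = max(Rainfall, Grass) + 2  [with Rainfall=4, Grass=-4]  = 6; Predator = Grass + 3·Prey  [with Grass=-4, Prey=6]  = 14; Migration = 3·Predator + 2·Grass + 1  [with Predator=14, Grass=-4]  = 35.
Change = -73 − 35 = -108.

-108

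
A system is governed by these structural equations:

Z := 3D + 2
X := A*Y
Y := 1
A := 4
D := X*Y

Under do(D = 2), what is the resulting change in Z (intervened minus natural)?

-6

Intervening sets D = 2 and removes its equation (D := X*Y).
Z = 3D + 2  [with D=2]  = 8
Without intervention: X = A*Y  [with A=4, Y=1]  = 4; D = X*Y  [with X=4, Y=1]  = 4; Z = 3D + 2  [with D=4]  = 14.
Change = 8 − 14 = -6.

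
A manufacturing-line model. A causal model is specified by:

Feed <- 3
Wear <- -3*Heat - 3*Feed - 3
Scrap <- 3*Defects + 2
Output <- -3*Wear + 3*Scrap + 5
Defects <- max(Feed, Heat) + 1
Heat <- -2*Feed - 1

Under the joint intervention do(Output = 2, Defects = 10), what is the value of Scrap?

Setting Output = 2, Defects = 10 by intervention discards those variables' equations.
Scrap = 3*Defects + 2  [with Defects=10]  = 32

32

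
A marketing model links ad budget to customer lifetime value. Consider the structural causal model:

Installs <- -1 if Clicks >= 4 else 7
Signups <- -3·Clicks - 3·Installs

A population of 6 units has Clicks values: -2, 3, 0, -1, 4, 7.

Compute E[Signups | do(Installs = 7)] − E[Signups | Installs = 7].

The intervention sets Installs=7 in all 6 units regardless of Clicks. Recomputing Signups per unit gives -15, -30, -21, -18, -33, -42; average -26.5.
Observing Installs=7 restricts to units where Installs's equation naturally yields 7: Clicks ∈ {-2, 3, 0, -1}. In that subpopulation Signups = -15, -30, -21, -18, mean -21.
Difference = -26.5 − (-21) = -5.5.

-5.5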